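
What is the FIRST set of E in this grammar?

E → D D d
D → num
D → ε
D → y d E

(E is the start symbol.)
{ 'd', 'num', 'y' }

To compute FIRST(E), examine every production with E on the left-hand side, reading each right-hand side left to right until a non-nullable symbol is reached.

FIRST sets of the other non-terminals involved (by the same procedure, iterated to a fixed point):
  FIRST(D) = { 'num', 'y', ε }

From E → D D d:
  - D is a non-terminal: add FIRST(D) \ {ε} = { 'num', 'y' }
    D is nullable, so continue to the next symbol
  - D is a non-terminal: add FIRST(D) \ {ε} = { 'num', 'y' }
    D is nullable, so continue to the next symbol
  - d is a terminal: add 'd' and stop

Collecting: FIRST(E) = { 'd', 'num', 'y' }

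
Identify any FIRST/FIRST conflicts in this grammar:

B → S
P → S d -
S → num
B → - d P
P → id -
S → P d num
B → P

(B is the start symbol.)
A FIRST/FIRST conflict occurs when two productions N → α and N → β for the same non-terminal have FIRST(α) ∩ FIRST(β) ≠ ∅ (with ε ∈ FIRST of a nullable right-hand side, so two nullable alternatives also conflict).

FIRST sets of the non-terminals at (or reachable through a nullable prefix from) the front of some alternative:
  FIRST(S) = { 'id', 'num' }
  FIRST(P) = { 'id', 'num' }

Productions for B:
  B → S: FIRST = { 'id', 'num' }
  B → - d P: FIRST = { '-' }
  B → P: FIRST = { 'id', 'num' }
Productions for P:
  P → S d -: FIRST = { 'id', 'num' }
  P → id -: FIRST = { 'id' }
Productions for S:
  S → num: FIRST = { 'num' }
  S → P d num: FIRST = { 'id', 'num' }

Conflict for B: B → S and B → P
  Overlap: { 'id', 'num' }
Conflict for P: P → S d - and P → id -
  Overlap: { 'id' }
Conflict for S: S → num and S → P d num
  Overlap: { 'num' }

Answer: Yes. B → S / B → P on { 'id', 'num' }; P → S d '-' / P → id '-' on { 'id' }; S → num / S → P d num on { 'num' }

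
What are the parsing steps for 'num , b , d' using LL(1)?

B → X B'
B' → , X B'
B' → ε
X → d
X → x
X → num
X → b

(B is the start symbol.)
LL(1) parsing maintains a stack (initially the start symbol over $) and the input. At each step: if the stack top is a terminal, match it against the current input token; if it is a non-terminal N, replace it with the RHS of M[N, lookahead] (the unique production whose predict set contains the lookahead).

Stack is shown with the top on the left.

Stack     Input          Action
-------------------------------
B $       num , b , d $  output B → X B'
X B' $    num , b , d $  output X → num
num B' $  num , b , d $  match 'num'
B' $      , b , d $      output B' → , X B'
, X B' $  , b , d $      match ','
X B' $    b , d $        output X → b
b B' $    b , d $        match 'b'
B' $      , d $          output B' → , X B'
, X B' $  , d $          match ','
X B' $    d $            output X → d
d B' $    d $            match 'd'
B' $      $              output B' → ε
$         $              accept

The string is accepted.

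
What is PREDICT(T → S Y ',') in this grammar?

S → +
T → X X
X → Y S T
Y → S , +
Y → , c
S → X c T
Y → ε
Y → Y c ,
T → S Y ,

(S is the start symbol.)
{ '+', ',', 'c' }

PREDICT(T → S Y ',') = (FIRST(RHS) \ {ε}) ∪ (FOLLOW(T) if ε ∈ FIRST(RHS), i.e. RHS ⇒* ε)
FIRST(S) = { '+', ',', 'c' }
FIRST(S Y ',') = { '+', ',', 'c' }
ε ∉ FIRST(S Y ','), so FOLLOW(T) is not added.
PREDICT(T → S Y ',') = { '+', ',', 'c' }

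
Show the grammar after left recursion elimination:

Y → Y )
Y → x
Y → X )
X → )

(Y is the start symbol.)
Y → x Y'
Y → X ) Y'
Y' → ) Y'
Y' → ε
X → )

Y is directly left-recursive. The standard transformation for
  A → A α₁ | ... | A α_m | β₁ | ... | β_n
is
  A  → β₁ A' | ... | β_n A'
  A' → α₁ A' | ... | α_m A' | ε

Y → x becomes Y → x Y'
Y → X ) becomes Y → X ) Y'
Y → Y ) becomes Y' → ) Y'
Add Y' → ε

Productions for other non-terminals are unchanged:
  X → )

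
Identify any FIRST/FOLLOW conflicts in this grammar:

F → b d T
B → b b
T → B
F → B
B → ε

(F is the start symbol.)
No FIRST/FOLLOW conflicts.

Nullable non-terminals: B, F, T.
FIRST sets used below: FIRST(B) = { 'b', ε }

B: nullable alternative(s) B → ε; FOLLOW(B) = { $ }
  B → b b: FIRST \ {ε} = { 'b' } — disjoint from FOLLOW(B)
  B → ε: FIRST \ {ε} = { } — this is the only nullable alternative, skip

F: nullable alternative(s) F → B; FOLLOW(F) = { $ }
  F → b d T: FIRST \ {ε} = { 'b' } — disjoint from FOLLOW(F)
  F → B: FIRST \ {ε} = { 'b' } — this is the only nullable alternative, skip
T has a nullable alternative but only one production, so nothing to check.

No FIRST/FOLLOW conflicts found.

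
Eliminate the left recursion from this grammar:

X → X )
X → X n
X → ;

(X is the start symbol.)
X → ; X'
X' → ) X'
X' → n X'
X' → ε

X is directly left-recursive. The standard transformation for
  A → A α₁ | ... | A α_m | β₁ | ... | β_n
is
  A  → β₁ A' | ... | β_n A'
  A' → α₁ A' | ... | α_m A' | ε

X → ; becomes X → ; X'
X → X ) becomes X' → ) X'
X → X n becomes X' → n X'
Add X' → ε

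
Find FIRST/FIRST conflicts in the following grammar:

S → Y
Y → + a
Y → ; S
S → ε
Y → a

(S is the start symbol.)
FIRST sets of the non-terminals at (or reachable through a nullable prefix from) the front of some alternative:
  FIRST(Y) = { '+', ';', 'a' }

Productions for S:
  S → Y: FIRST = { '+', ';', 'a' }
  S → ε: FIRST = { ε }
Productions for Y:
  Y → + a: FIRST = { '+' }
  Y → ; S: FIRST = { ';' }
  Y → a: FIRST = { 'a' }

All alternatives of each non-terminal have pairwise disjoint FIRST sets.

Answer: No FIRST/FIRST conflicts.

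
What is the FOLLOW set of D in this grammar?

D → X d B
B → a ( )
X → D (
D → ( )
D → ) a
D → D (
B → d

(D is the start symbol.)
{ $, '(' }

D is the start symbol, so $ ∈ FOLLOW(D).
In X → D (: D is followed by '(', add FIRST('(') \ {ε} = { '(' }
In D → D (: D is followed by '(', add FIRST('(') \ {ε} = { '(' }

Taking the union: FOLLOW(D) = { $, '(' }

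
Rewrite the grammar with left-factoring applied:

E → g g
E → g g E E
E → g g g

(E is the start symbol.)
E → g g E'
E' → ε
E' → E E
E' → g

Left-factoring transforms A → αβ₁ | αβ₂ into A → αA' and A' → β₁ | β₂
(α is the longest common prefix among the alternatives). Repeat until
no nonterminal has two alternatives with a common prefix.

Round 1: E has alternatives sharing prefix 'g g'. Introduce E': E → g g E'
  Add: E' → ε
  Add: E' → E E
  Add: E' → g

No remaining common prefixes — done.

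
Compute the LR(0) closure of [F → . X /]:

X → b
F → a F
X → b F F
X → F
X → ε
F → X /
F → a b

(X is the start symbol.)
{ [F → . X /], [F → . a F], [F → . a b], [X → . F], [X → . b F F], [X → . b], [X → .] }

Start with: [F → . X /]
  [F → . X /] has the dot before X: add [X → . b], [X → . b F F], [X → . F], [X → .]
  [X → . F] has the dot before F: add [F → . a F], [F → . a b]
No further items can be added.

CLOSURE = { [F → . X /], [F → . a F], [F → . a b], [X → . F], [X → . b F F], [X → . b], [X → .] }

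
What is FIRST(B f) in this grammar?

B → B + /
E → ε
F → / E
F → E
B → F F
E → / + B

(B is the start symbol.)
FIRST sets of the non-terminals involved (from the grammar, by fixed-point iteration):
  FIRST(B) = { '+', '/', ε }

To compute FIRST(B f), process the symbols left to right:
Symbol B is a non-terminal. Add FIRST(B) \ {ε} = { '+', '/' }
B is nullable (ε ∈ FIRST(B)), continue to the next symbol.
Symbol f is a terminal. Add 'f' and stop.
FIRST(B f) = { '+', '/', 'f' }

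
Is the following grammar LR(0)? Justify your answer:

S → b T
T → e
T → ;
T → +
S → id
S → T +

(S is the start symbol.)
A grammar is LR(0) if no state in the canonical LR(0) collection has:
  - both a shift item (dot before a terminal) and a complete item (shift-reduce conflict), or
  - two or more complete items (reduce-reduce conflict; the accept item [S' → S .] counts as a complete item here).

Augment with S' → S and build the canonical LR(0) collection (I0 = CLOSURE({[S' → . S]}), then GOTO on every symbol after a dot until no new states appear). It has 10 states:
  I0: { [S → . T +], [S → . b T], [S → . id], [S' → . S], [T → . +], [T → . ;], [T → . e] }  — shift
  I1: { [T → + .] }  — reduce
  I2: { [T → ; .] }  — reduce
  I3: { [S' → S .] }  — accept
  I4: { [S → T . +] }  — shift
  I5: { [S → b . T], [T → . +], [T → . ;], [T → . e] }  — shift
  I6: { [T → e .] }  — reduce
  I7: { [S → id .] }  — reduce
  I8: { [S → b T .] }  — reduce
  I9: { [S → T + .] }  — reduce

Every state is either a pure shift/goto state or contains exactly one complete item and nothing to shift — no conflicts. The grammar is LR(0).

Answer: Yes, the grammar is LR(0)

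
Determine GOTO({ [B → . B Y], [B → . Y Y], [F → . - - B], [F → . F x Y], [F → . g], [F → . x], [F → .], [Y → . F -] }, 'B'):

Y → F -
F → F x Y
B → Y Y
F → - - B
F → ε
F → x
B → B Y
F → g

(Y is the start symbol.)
GOTO(I, 'B') = CLOSURE({ [A → αX.β] : [A → α.Xβ] ∈ I, X = 'B' })

Items with dot before 'B', with the dot advanced:
  [B → . B Y] → [B → B . Y]
Closure of the advanced items:
  [B → B . Y] has the dot before Y: add [Y → . F -]
  [Y → . F -] has the dot before F: add [F → . F x Y], [F → . - - B], [F → .], [F → . x], [F → . g]

GOTO = { [B → B . Y], [F → . - - B], [F → . F x Y], [F → . g], [F → . x], [F → .], [Y → . F -] }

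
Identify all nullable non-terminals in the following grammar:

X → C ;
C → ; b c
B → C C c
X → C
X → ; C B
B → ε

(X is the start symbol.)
A non-terminal is nullable if it can derive ε (the empty string): either it has an ε-production, or it has a production whose right-hand side consists entirely of nullable non-terminals.

ε-productions: B → ε
So B is immediately nullable.
No further non-terminal can be added: every production for the remaining non-terminals contains a terminal or a non-nullable non-terminal.
Nullable = { 'B' }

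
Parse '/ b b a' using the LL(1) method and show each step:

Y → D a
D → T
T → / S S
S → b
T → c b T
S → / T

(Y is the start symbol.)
LL(1) parsing maintains a stack (initially the start symbol over $) and the input. At each step: if the stack top is a terminal, match it against the current input token; if it is a non-terminal N, replace it with the RHS of M[N, lookahead] (the unique production whose predict set contains the lookahead).

Stack is shown with the top on the left.

Stack      Input      Action
----------------------------
Y $        / b b a $  output Y → D a
D a $      / b b a $  output D → T
T a $      / b b a $  output T → / S S
/ S S a $  / b b a $  match '/'
S S a $    b b a $    output S → b
b S a $    b b a $    match 'b'
S a $      b a $      output S → b
b a $      b a $      match 'b'
a $        a $        match 'a'
$          $          accept

The string is accepted.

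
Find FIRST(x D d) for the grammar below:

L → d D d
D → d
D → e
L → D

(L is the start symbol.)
To compute FIRST(x D d), process the symbols left to right:
Symbol x is a terminal. Add 'x' and stop.
FIRST(x D d) = { 'x' }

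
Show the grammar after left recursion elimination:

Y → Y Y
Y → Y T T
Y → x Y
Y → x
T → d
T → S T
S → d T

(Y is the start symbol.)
Y is directly left-recursive. The standard transformation for
  A → A α₁ | ... | A α_m | β₁ | ... | β_n
is
  A  → β₁ A' | ... | β_n A'
  A' → α₁ A' | ... | α_m A' | ε

Y → x Y becomes Y → x Y Y'
Y → x becomes Y → x Y'
Y → Y Y becomes Y' → Y Y'
Y → Y T T becomes Y' → T T Y'
Add Y' → ε

Productions for other non-terminals are unchanged:
  T → d
  T → S T
  S → d T

Resulting grammar:
Y → x Y Y'
Y → x Y'
Y' → Y Y'
Y' → T T Y'
Y' → ε
T → d
T → S T
S → d T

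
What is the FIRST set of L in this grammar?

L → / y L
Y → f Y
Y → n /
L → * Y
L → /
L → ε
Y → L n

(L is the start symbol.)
From L → / y L:
  - '/' is a terminal: add '/' and stop
From L → * Y:
  - '*' is a terminal: add '*' and stop
From L → /:
  - '/' is a terminal: add '/' and stop
From L → ε:
  - ε-production, so ε ∈ FIRST(L)

Collecting: FIRST(L) = { '*', '/', ε }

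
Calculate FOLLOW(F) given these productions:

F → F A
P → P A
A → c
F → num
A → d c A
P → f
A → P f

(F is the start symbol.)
{ $, 'c', 'd', 'f' }

To compute FOLLOW(F), find every occurrence of F on a right-hand side N → α F β: add FIRST(β) \ {ε}, and if β is empty or nullable also add FOLLOW(N). Iterate to a fixed point.

F is the start symbol, so $ ∈ FOLLOW(F).
In F → F A: F is followed by A, add FIRST(A) \ {ε} = { 'c', 'd', 'f' }

Taking the union: FOLLOW(F) = { $, 'c', 'd', 'f' }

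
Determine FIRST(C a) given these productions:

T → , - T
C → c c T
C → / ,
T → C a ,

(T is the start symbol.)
FIRST sets of the non-terminals involved (from the grammar, by fixed-point iteration):
  FIRST(C) = { '/', 'c' }

To compute FIRST(C a), process the symbols left to right:
Symbol C is a non-terminal. Add FIRST(C) \ {ε} = { '/', 'c' }
C is not nullable (ε ∉ FIRST(C)), so stop here.
FIRST(C a) = { '/', 'c' }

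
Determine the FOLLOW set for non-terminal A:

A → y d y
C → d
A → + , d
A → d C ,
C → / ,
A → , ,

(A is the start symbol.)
To compute FOLLOW(A), find every occurrence of A on a right-hand side N → α A β: add FIRST(β) \ {ε}, and if β is empty or nullable also add FOLLOW(N). Iterate to a fixed point.

A is the start symbol, so $ ∈ FOLLOW(A).
A does not occur on any right-hand side.

Taking the union: FOLLOW(A) = { $ }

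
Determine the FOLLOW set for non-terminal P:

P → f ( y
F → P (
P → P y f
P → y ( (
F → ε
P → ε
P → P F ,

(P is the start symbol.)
P is the start symbol, so $ ∈ FOLLOW(P).
In F → P (: P is followed by '(', add FIRST('(') \ {ε} = { '(' }
In P → P y f: P is followed by y f, add FIRST(y f) \ {ε} = { 'y' }
In P → P F ,: P is followed by F ',', add FIRST(F ',') \ {ε} = { '(', ',', 'f', 'y' }

Taking the union: FOLLOW(P) = { $, '(', ',', 'f', 'y' }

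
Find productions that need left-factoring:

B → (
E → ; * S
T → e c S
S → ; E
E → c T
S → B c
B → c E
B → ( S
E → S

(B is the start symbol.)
Left-factoring is needed when two productions for the same non-terminal
share a common prefix on the right-hand side.

Productions for B:
  B → (
  B → c E
  B → ( S
Productions for E:
  E → ; * S
  E → c T
  E → S
Productions for S:
  S → ; E
  S → B c

Found common prefix '(' in productions for B

Answer: Yes, B has productions with common prefix '('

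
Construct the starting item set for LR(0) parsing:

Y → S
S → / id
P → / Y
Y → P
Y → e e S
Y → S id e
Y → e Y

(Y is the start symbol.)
{ [P → . / Y], [S → . / id], [Y → . P], [Y → . S id e], [Y → . S], [Y → . e Y], [Y → . e e S], [Y' → . Y] }

First, augment the grammar with Y' → Y
I₀ = CLOSURE({ [Y' → . Y] }):
  [Y' → . Y] has the dot before Y: add [Y → . S], [Y → . P], [Y → . e e S], [Y → . S id e], [Y → . e Y]
  [Y → . S] has the dot before S: add [S → . / id]
  [Y → . P] has the dot before P: add [P → . / Y]
No further items can be added.

I₀ = { [P → . / Y], [S → . / id], [Y → . P], [Y → . S id e], [Y → . S], [Y → . e Y], [Y → . e e S], [Y' → . Y] }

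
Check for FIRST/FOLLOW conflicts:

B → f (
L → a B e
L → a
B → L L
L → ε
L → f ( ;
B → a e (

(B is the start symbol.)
Yes. L → a B e with FOLLOW(L) on { 'a' }; L → a with FOLLOW(L) on { 'a' }; L → f '(' ';' with FOLLOW(L) on { 'f' }

A FIRST/FOLLOW conflict occurs when a non-terminal N has a nullable alternative N → β (β ⇒* ε) and another alternative N → α with FIRST(α) ∩ FOLLOW(N) ≠ ∅: on such a lookahead the parser cannot decide between expanding α and letting N vanish via β.

Nullable non-terminals: B, L.
FIRST sets used below: FIRST(L) = { 'a', 'f', ε }

B: nullable alternative(s) B → L L; FOLLOW(B) = { $, 'e' }
  B → f (: FIRST \ {ε} = { 'f' } — disjoint from FOLLOW(B)
  B → L L: FIRST \ {ε} = { 'a', 'f' } — this is the only nullable alternative, skip
  B → a e (: FIRST \ {ε} = { 'a' } — disjoint from FOLLOW(B)

L: nullable alternative(s) L → ε; FOLLOW(L) = { $, 'a', 'e', 'f' }
  L → a B e: FIRST \ {ε} = { 'a' } — overlaps FOLLOW(L) on { 'a' }: CONFLICT
  L → a: FIRST \ {ε} = { 'a' } — overlaps FOLLOW(L) on { 'a' }: CONFLICT
  L → ε: FIRST \ {ε} = { } — this is the only nullable alternative, skip
  L → f ( ;: FIRST \ {ε} = { 'f' } — overlaps FOLLOW(L) on { 'f' }: CONFLICT

So the grammar has 3 FIRST/FOLLOW conflicts (marked CONFLICT above).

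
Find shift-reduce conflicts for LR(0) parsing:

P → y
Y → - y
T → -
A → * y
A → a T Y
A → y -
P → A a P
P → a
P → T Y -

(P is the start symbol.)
Augment with P' → P and build the canonical LR(0) collection (I0 = CLOSURE({[P' → . P]}), then GOTO on every symbol after a dot until no new states appear). It has 18 states:
  I0: { [A → . * y], [A → . a T Y], [A → . y -], [P → . A a P], [P → . T Y -], [P → . a], [P → . y], [P' → . P], [T → . -] }  — shift
  I1: { [A → * . y] }  — shift
  I2: { [T → - .] }  — reduce
  I3: { [P → A . a P] }  — shift
  I4: { [P' → P .] }  — accept
  I5: { [P → T . Y -], [Y → . - y] }  — shift
  I6: { [A → a . T Y], [P → a .], [T → . -] }  — shift, reduce
  I7: { [A → y . -], [P → y .] }  — shift, reduce
  I8: { [A → y - .] }  — reduce
  I9: { [A → a T . Y], [Y → . - y] }  — shift
  I10: { [Y → - . y] }  — shift
  I11: { [A → a T Y .] }  — reduce
  I12: { [Y → - y .] }  — reduce
  I13: { [P → T Y . -] }  — shift
  I14: { [P → T Y - .] }  — reduce
  I15: { [A → . * y], [A → . a T Y], [A → . y -], [P → . A a P], [P → . T Y -], [P → . a], [P → . y], [P → A a . P], [T → . -] }  — shift
  I16: { [P → A a P .] }  — reduce
  I17: { [A → * y .] }  — reduce

I6 contains reduce item [P → a .] and shift item [T → . -] — shift-reduce conflict.
I7 contains reduce item [P → y .] and shift item [A → y . -] — shift-reduce conflict.

Answer: Yes — I6: [P → a .] vs [T → . -]; I7: [P → y .] vs [A → y . -]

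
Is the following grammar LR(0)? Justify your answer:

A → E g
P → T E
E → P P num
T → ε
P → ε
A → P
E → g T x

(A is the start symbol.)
A grammar is LR(0) if no state in the canonical LR(0) collection has:
  - both a shift item (dot before a terminal) and a complete item (shift-reduce conflict), or
  - two or more complete items (reduce-reduce conflict; the accept item [A' → A .] counts as a complete item here).

Augment with A' → A and build the canonical LR(0) collection (I0 = CLOSURE({[A' → . A]}), then GOTO on every symbol after a dot until no new states appear). It has 13 states:
  I0: { [A → . E g], [A → . P], [A' → . A], [E → . P P num], [E → . g T x], [P → . T E], [P → .], [T → .] }  — shift, 2 reduces
  I1: { [A' → A .] }  — accept
  I2: { [A → E . g] }  — shift
  I3: { [A → P .], [E → P . P num], [P → . T E], [P → .], [T → .] }  — 3 reduces
  I4: { [E → . P P num], [E → . g T x], [P → . T E], [P → .], [P → T . E], [T → .] }  — shift, 2 reduces
  I5: { [E → g . T x], [T → .] }  — reduce
  I6: { [E → g T . x] }  — shift
  I7: { [E → g T x .] }  — reduce
  I8: { [P → T E .] }  — reduce
  I9: { [E → P . P num], [P → . T E], [P → .], [T → .] }  — 2 reduces
  I10: { [E → P P . num] }  — shift
  I11: { [E → P P num .] }  — reduce
  I12: { [A → E g .] }  — reduce

Conflict in state I0:
  Shift-reduce conflict between [P → .] and [E → . g T x]
So the grammar is NOT LR(0).

Answer: No. Shift-reduce conflict between [P → .] and [E → . g T x]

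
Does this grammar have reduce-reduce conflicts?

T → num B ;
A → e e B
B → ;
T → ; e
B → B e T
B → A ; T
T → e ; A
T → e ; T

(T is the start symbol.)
A reduce-reduce conflict occurs when an LR(0) state has two complete items [A → α .] and [B → β .] — both call for a reduction, and with no lookahead the parser cannot choose between them.

Augment with T' → T and build the canonical LR(0) collection (I0 = CLOSURE({[T' → . T]}), then GOTO on every symbol after a dot until no new states appear). It has 21 states:
  I0: { [T → . ; e], [T → . e ; A], [T → . e ; T], [T → . num B ;], [T' → . T] }  — shift
  I1: { [T → ; . e] }  — shift
  I2: { [T' → T .] }  — accept
  I3: { [T → e . ; A], [T → e . ; T] }  — shift
  I4: { [A → . e e B], [B → . ;], [B → . A ; T], [B → . B e T], [T → num . B ;] }  — shift
  I5: { [B → ; .] }  — reduce
  I6: { [B → A . ; T] }  — shift
  I7: { [B → B . e T], [T → num B . ;] }  — shift
  I8: { [A → e . e B] }  — shift
  I9: { [A → . e e B], [A → e e . B], [B → . ;], [B → . A ; T], [B → . B e T] }  — shift
  I10: { [A → e e B .], [B → B . e T] }  — shift, reduce
  I11: { [B → B e . T], [T → . ; e], [T → . e ; A], [T → . e ; T], [T → . num B ;] }  — shift
  I12: { [B → B e T .] }  — reduce
  I13: { [T → num B ; .] }  — reduce
  I14: { [B → A ; . T], [T → . ; e], [T → . e ; A], [T → . e ; T], [T → . num B ;] }  — shift
  I15: { [B → A ; T .] }  — reduce
  I16: { [A → . e e B], [T → . ; e], [T → . e ; A], [T → . e ; T], [T → . num B ;], [T → e ; . A], [T → e ; . T] }  — shift
  I17: { [T → e ; A .] }  — reduce
  I18: { [T → e ; T .] }  — reduce
  I19: { [A → e . e B], [T → e . ; A], [T → e . ; T] }  — shift
  I20: { [T → ; e .] }  — reduce

No state contains more than one complete item.

Answer: No reduce-reduce conflicts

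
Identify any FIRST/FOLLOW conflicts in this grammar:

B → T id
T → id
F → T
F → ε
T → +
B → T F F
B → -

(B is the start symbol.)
A FIRST/FOLLOW conflict occurs when a non-terminal N has a nullable alternative N → β (β ⇒* ε) and another alternative N → α with FIRST(α) ∩ FOLLOW(N) ≠ ∅: on such a lookahead the parser cannot decide between expanding α and letting N vanish via β.

Nullable non-terminals: F.
FIRST sets used below: FIRST(T) = { '+', 'id' }

F: nullable alternative(s) F → ε; FOLLOW(F) = { $, '+', 'id' }
  F → T: FIRST \ {ε} = { '+', 'id' } — overlaps FOLLOW(F) on { '+', 'id' }: CONFLICT
  F → ε: FIRST \ {ε} = { } — this is the only nullable alternative, skip

B, T have no nullable alternative, so no FIRST/FOLLOW check is needed there.

So the grammar has 1 FIRST/FOLLOW conflict (marked CONFLICT above).

Answer: Yes. F → T with FOLLOW(F) on { '+', 'id' }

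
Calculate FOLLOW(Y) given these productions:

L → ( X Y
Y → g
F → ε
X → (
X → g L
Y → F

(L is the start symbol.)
In L → ( X Y: Y is at the end, add FOLLOW(L)

The FOLLOW sets referred to above (computed the same way, to a fixed point):
  FOLLOW(L) = { $, 'g' }

Taking the union: FOLLOW(Y) = { $, 'g' }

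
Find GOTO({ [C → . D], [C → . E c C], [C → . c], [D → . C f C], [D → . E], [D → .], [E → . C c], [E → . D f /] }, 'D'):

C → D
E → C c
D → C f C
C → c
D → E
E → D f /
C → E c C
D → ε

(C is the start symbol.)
{ [C → D .], [E → D . f /] }

GOTO(I, 'D') = CLOSURE({ [A → αX.β] : [A → α.Xβ] ∈ I, X = 'D' })

Items with dot before 'D', with the dot advanced:
  [C → . D] → [C → D .]
  [E → . D f /] → [E → D . f /]
Closure adds nothing (no advanced item has the dot before a non-terminal).

GOTO = { [C → D .], [E → D . f /] }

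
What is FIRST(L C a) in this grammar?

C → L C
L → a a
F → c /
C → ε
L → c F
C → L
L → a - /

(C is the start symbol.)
FIRST sets of the non-terminals involved (from the grammar, by fixed-point iteration):
  FIRST(L) = { 'a', 'c' }

To compute FIRST(L C a), process the symbols left to right:
Symbol L is a non-terminal. Add FIRST(L) \ {ε} = { 'a', 'c' }
L is not nullable (ε ∉ FIRST(L)), so stop here.
FIRST(L C a) = { 'a', 'c' }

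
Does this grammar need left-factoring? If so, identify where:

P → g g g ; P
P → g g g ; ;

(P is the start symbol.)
Left-factoring is needed when two productions for the same non-terminal
share a common prefix on the right-hand side.

Productions for P:
  P → g g g ; P
  P → g g g ; ;

Found common prefix 'g g g ;' in productions for P

Answer: Yes, P has productions with common prefix 'g g g ;'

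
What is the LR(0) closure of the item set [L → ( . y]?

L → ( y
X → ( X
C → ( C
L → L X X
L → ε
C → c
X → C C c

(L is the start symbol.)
{ [L → ( . y] }

Start with: [L → ( . y]
The dot precedes the terminal y, so nothing is added.

CLOSURE = { [L → ( . y] }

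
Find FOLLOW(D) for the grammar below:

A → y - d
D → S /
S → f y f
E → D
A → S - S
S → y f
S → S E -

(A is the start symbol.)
{ '-' }

To compute FOLLOW(D), find every occurrence of D on a right-hand side N → α D β: add FIRST(β) \ {ε}, and if β is empty or nullable also add FOLLOW(N). Iterate to a fixed point.

In E → D: D is at the end, add FOLLOW(E)

The FOLLOW sets referred to above (computed the same way, to a fixed point):
  FOLLOW(E) = { '-' }

Taking the union: FOLLOW(D) = { '-' }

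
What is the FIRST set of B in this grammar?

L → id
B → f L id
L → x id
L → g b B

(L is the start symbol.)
To compute FIRST(B), examine every production with B on the left-hand side, reading each right-hand side left to right until a non-nullable symbol is reached.

From B → f L id:
  - f is a terminal: add 'f' and stop

Collecting: FIRST(B) = { 'f' }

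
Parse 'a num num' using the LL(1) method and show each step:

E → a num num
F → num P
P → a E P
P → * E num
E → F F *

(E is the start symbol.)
Stack is shown with the top on the left.

Stack        Input        Action
--------------------------------
E $          a num num $  output E → a num num
a num num $  a num num $  match 'a'
num num $    num num $    match 'num'
num $        num $        match 'num'
$            $            accept

The string is accepted.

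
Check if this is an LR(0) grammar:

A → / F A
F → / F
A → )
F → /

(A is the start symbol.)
No. Shift-reduce conflict between [F → / .] and [F → . /]

A grammar is LR(0) if no state in the canonical LR(0) collection has:
  - both a shift item (dot before a terminal) and a complete item (shift-reduce conflict), or
  - two or more complete items (reduce-reduce conflict; the accept item [A' → A .] counts as a complete item here).

Augment with A' → A and build the canonical LR(0) collection (I0 = CLOSURE({[A' → . A]}), then GOTO on every symbol after a dot until no new states appear). It has 8 states:
  I0: { [A → . )], [A → . / F A], [A' → . A] }  — shift
  I1: { [A → ) .] }  — reduce
  I2: { [A → / . F A], [F → . / F], [F → . /] }  — shift
  I3: { [A' → A .] }  — accept
  I4: { [F → . / F], [F → . /], [F → / . F], [F → / .] }  — shift, reduce
  I5: { [A → . )], [A → . / F A], [A → / F . A] }  — shift
  I6: { [A → / F A .] }  — reduce
  I7: { [F → / F .] }  — reduce

Conflict in state I4:
  Shift-reduce conflict between [F → / .] and [F → . /]
So the grammar is NOT LR(0).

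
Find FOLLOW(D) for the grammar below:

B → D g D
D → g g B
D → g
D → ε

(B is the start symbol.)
{ $, 'g' }

To compute FOLLOW(D), find every occurrence of D on a right-hand side N → α D β: add FIRST(β) \ {ε}, and if β is empty or nullable also add FOLLOW(N). Iterate to a fixed point.

In B → D g D: D is followed by g D, add FIRST(g D) \ {ε} = { 'g' }
In B → D g D: D is at the end, add FOLLOW(B)

The FOLLOW sets referred to above (computed the same way, to a fixed point):
  FOLLOW(B) = { $, 'g' }

Taking the union: FOLLOW(D) = { $, 'g' }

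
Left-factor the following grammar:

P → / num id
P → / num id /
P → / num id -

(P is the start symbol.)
P → / num id P'
P' → ε
P' → /
P' → -

Left-factoring transforms A → αβ₁ | αβ₂ into A → αA' and A' → β₁ | β₂
(α is the longest common prefix among the alternatives). Repeat until
no nonterminal has two alternatives with a common prefix.

Round 1: P has alternatives sharing prefix '/ num id'. Introduce P': P → / num id P'
  Add: P' → ε
  Add: P' → /
  Add: P' → -

No remaining common prefixes — done.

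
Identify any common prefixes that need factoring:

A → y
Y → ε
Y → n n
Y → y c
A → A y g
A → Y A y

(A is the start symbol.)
Left-factoring is needed when two productions for the same non-terminal
share a common prefix on the right-hand side.

Productions for A:
  A → y
  A → A y g
  A → Y A y
Productions for Y:
  Y → ε
  Y → n n
  Y → y c

No common prefixes found.

Answer: No, left-factoring is not needed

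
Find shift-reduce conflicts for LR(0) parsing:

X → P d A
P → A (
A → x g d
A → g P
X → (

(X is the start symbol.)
No shift-reduce conflicts

A shift-reduce conflict occurs when an LR(0) state has both:
  - a complete (reduce) item [A → α .] (dot at the end), and
  - a shift item [B → β . c γ] (dot before a terminal).

Augment with X' → X and build the canonical LR(0) collection (I0 = CLOSURE({[X' → . X]}), then GOTO on every symbol after a dot until no new states appear). It has 13 states:
  I0: { [A → . g P], [A → . x g d], [P → . A (], [X → . (], [X → . P d A], [X' → . X] }  — shift
  I1: { [X → ( .] }  — reduce
  I2: { [P → A . (] }  — shift
  I3: { [X → P . d A] }  — shift
  I4: { [X' → X .] }  — accept
  I5: { [A → . g P], [A → . x g d], [A → g . P], [P → . A (] }  — shift
  I6: { [A → x . g d] }  — shift
  I7: { [A → x g . d] }  — shift
  I8: { [A → x g d .] }  — reduce
  I9: { [A → g P .] }  — reduce
  I10: { [A → . g P], [A → . x g d], [X → P d . A] }  — shift
  I11: { [X → P d A .] }  — reduce
  I12: { [P → A ( .] }  — reduce

No state contains both a complete item and a shift item.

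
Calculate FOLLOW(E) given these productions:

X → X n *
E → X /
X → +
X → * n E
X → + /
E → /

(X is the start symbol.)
In X → * n E: E is at the end, add FOLLOW(X)

The FOLLOW sets referred to above (computed the same way, to a fixed point):
  FOLLOW(X) = { $, '/', 'n' }

Taking the union: FOLLOW(E) = { $, '/', 'n' }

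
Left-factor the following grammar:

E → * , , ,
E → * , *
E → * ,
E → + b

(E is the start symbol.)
Left-factoring transforms A → αβ₁ | αβ₂ into A → αA' and A' → β₁ | β₂
(α is the longest common prefix among the alternatives). Repeat until
no nonterminal has two alternatives with a common prefix.

Round 1: E has alternatives sharing prefix '* ,'. Introduce E': E → * , E'
  Add: E' → , ,
  Add: E' → *
  Add: E' → ε

No remaining common prefixes — done.

Resulting grammar:
E → * , E'
E' → , ,
E' → *
E' → ε
E → + b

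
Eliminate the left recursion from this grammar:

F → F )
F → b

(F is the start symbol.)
F is directly left-recursive. The standard transformation for
  A → A α₁ | ... | A α_m | β₁ | ... | β_n
is
  A  → β₁ A' | ... | β_n A'
  A' → α₁ A' | ... | α_m A' | ε

F → b becomes F → b F'
F → F ) becomes F' → ) F'
Add F' → ε

Resulting grammar:
F → b F'
F' → ) F'
F' → ε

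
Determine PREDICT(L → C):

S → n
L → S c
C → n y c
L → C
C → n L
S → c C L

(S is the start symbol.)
{ 'n' }

PREDICT(L → C) = (FIRST(RHS) \ {ε}) ∪ (FOLLOW(L) if ε ∈ FIRST(RHS), i.e. RHS ⇒* ε)
FIRST(C) = { 'n' }
FIRST(C) = { 'n' }
ε ∉ FIRST(C), so FOLLOW(L) is not added.
PREDICT(L → C) = { 'n' }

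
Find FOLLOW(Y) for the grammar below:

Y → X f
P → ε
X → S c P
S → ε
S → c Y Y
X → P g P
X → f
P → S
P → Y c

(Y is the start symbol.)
Y is the start symbol, so $ ∈ FOLLOW(Y).
In S → c Y Y: Y is followed by Y, add FIRST(Y) \ {ε} = { 'c', 'f', 'g' }
In S → c Y Y: Y is at the end, add FOLLOW(S)
In P → Y c: Y is followed by c, add FIRST(c) \ {ε} = { 'c' }

The FOLLOW sets referred to above (computed the same way, to a fixed point):
  FOLLOW(S) = { 'c', 'f', 'g' }

Taking the union: FOLLOW(Y) = { $, 'c', 'f', 'g' }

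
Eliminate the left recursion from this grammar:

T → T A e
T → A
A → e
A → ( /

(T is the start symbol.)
T → A T'
T' → A e T'
T' → ε
A → e
A → ( /

T is directly left-recursive. The standard transformation for
  A → A α₁ | ... | A α_m | β₁ | ... | β_n
is
  A  → β₁ A' | ... | β_n A'
  A' → α₁ A' | ... | α_m A' | ε

T → A becomes T → A T'
T → T A e becomes T' → A e T'
Add T' → ε

Productions for other non-terminals are unchanged:
  A → e
  A → ( /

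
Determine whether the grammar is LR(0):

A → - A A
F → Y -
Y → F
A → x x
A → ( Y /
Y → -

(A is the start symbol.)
Yes, the grammar is LR(0)

A grammar is LR(0) if no state in the canonical LR(0) collection has:
  - both a shift item (dot before a terminal) and a complete item (shift-reduce conflict), or
  - two or more complete items (reduce-reduce conflict; the accept item [A' → A .] counts as a complete item here).

Augment with A' → A and build the canonical LR(0) collection (I0 = CLOSURE({[A' → . A]}), then GOTO on every symbol after a dot until no new states appear). It has 13 states:
  I0: { [A → . ( Y /], [A → . - A A], [A → . x x], [A' → . A] }  — shift
  I1: { [A → ( . Y /], [F → . Y -], [Y → . -], [Y → . F] }  — shift
  I2: { [A → - . A A], [A → . ( Y /], [A → . - A A], [A → . x x] }  — shift
  I3: { [A' → A .] }  — accept
  I4: { [A → x . x] }  — shift
  I5: { [A → x x .] }  — reduce
  I6: { [A → - A . A], [A → . ( Y /], [A → . - A A], [A → . x x] }  — shift
  I7: { [A → - A A .] }  — reduce
  I8: { [Y → - .] }  — reduce
  I9: { [Y → F .] }  — reduce
  I10: { [A → ( Y . /], [F → Y . -] }  — shift
  I11: { [F → Y - .] }  — reduce
  I12: { [A → ( Y / .] }  — reduce

Every state is either a pure shift/goto state or contains exactly one complete item and nothing to shift — no conflicts. The grammar is LR(0).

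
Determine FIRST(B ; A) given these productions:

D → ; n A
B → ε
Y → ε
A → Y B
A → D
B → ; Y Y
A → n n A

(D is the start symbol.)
FIRST sets of the non-terminals involved (from the grammar, by fixed-point iteration):
  FIRST(B) = { ';', ε }

To compute FIRST(B ; A), process the symbols left to right:
Symbol B is a non-terminal. Add FIRST(B) \ {ε} = { ';' }
B is nullable (ε ∈ FIRST(B)), continue to the next symbol.
Symbol ; is a terminal. Add ';' and stop.
FIRST(B ; A) = { ';' }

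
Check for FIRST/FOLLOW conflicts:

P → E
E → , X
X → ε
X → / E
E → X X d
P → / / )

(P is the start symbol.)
Nullable non-terminals: X.

X: nullable alternative(s) X → ε; FOLLOW(X) = { $, '/', 'd' }
  X → ε: FIRST \ {ε} = { } — this is the only nullable alternative, skip
  X → / E: FIRST \ {ε} = { '/' } — overlaps FOLLOW(X) on { '/' }: CONFLICT

E, P have no nullable alternative, so no FIRST/FOLLOW check is needed there.

So the grammar has 1 FIRST/FOLLOW conflict (marked CONFLICT above).

Answer: Yes. X → '/' E with FOLLOW(X) on { '/' }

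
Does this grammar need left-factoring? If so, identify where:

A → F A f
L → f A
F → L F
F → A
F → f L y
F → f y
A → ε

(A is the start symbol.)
Left-factoring is needed when two productions for the same non-terminal
share a common prefix on the right-hand side.

Productions for A:
  A → F A f
  A → ε
Productions for F:
  F → L F
  F → A
  F → f L y
  F → f y

Found common prefix 'f' in productions for F

Answer: Yes, F has productions with common prefix 'f'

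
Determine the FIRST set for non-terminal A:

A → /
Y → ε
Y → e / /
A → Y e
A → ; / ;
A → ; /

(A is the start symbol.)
{ '/', ';', 'e' }

FIRST sets of the other non-terminals involved (by the same procedure, iterated to a fixed point):
  FIRST(Y) = { 'e', ε }

From A → /:
  - '/' is a terminal: add '/' and stop
From A → Y e:
  - Y is a non-terminal: add FIRST(Y) \ {ε} = { 'e' }
    Y is nullable, so continue to the next symbol
  - e is a terminal: add 'e' and stop
From A → ; / ;:
  - ';' is a terminal: add ';' and stop
From A → ; /:
  - ';' is a terminal: add ';' and stop

Collecting: FIRST(A) = { '/', ';', 'e' }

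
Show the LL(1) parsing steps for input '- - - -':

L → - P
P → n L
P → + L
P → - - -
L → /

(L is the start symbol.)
Stack is shown with the top on the left.

Stack    Input      Action
--------------------------
L $      - - - - $  output L → - P
- P $    - - - - $  match '-'
P $      - - - $    output P → - - -
- - - $  - - - $    match '-'
- - $    - - $      match '-'
- $      - $        match '-'
$        $          accept

The string is accepted.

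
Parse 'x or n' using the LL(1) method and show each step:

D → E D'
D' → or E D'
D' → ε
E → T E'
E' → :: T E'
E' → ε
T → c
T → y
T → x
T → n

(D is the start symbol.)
Stack is shown with the top on the left.

Stack      Input     Action
---------------------------
D $        x or n $  output D → E D'
E D' $     x or n $  output E → T E'
T E' D' $  x or n $  output T → x
x E' D' $  x or n $  match 'x'
E' D' $    or n $    output E' → ε
D' $       or n $    output D' → or E D'
or E D' $  or n $    match 'or'
E D' $     n $       output E → T E'
T E' D' $  n $       output T → n
n E' D' $  n $       match 'n'
E' D' $    $         output E' → ε
D' $       $         output D' → ε
$          $         accept

The string is accepted.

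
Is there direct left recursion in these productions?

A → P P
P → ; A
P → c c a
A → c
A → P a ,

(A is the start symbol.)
Direct left recursion occurs when N → N α for some non-terminal N (the right-hand side begins with the left-hand side itself).

A → P P: starts with P
P → ; A: starts with ';'
P → c c a: starts with c
A → c: starts with c
A → P a ,: starts with P

No direct left recursion found.

Answer: No direct left recursion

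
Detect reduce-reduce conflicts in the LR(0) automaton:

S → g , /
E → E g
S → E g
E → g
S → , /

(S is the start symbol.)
Yes — I7: [E → E g .] vs [S → E g .]

A reduce-reduce conflict occurs when an LR(0) state has two complete items [A → α .] and [B → β .] — both call for a reduction, and with no lookahead the parser cannot choose between them.

Augment with S' → S and build the canonical LR(0) collection (I0 = CLOSURE({[S' → . S]}), then GOTO on every symbol after a dot until no new states appear). It has 9 states:
  I0: { [E → . E g], [E → . g], [S → . , /], [S → . E g], [S → . g , /], [S' → . S] }  — shift
  I1: { [S → , . /] }  — shift
  I2: { [E → E . g], [S → E . g] }  — shift
  I3: { [S' → S .] }  — accept
  I4: { [E → g .], [S → g . , /] }  — shift, reduce
  I5: { [S → g , . /] }  — shift
  I6: { [S → g , / .] }  — reduce
  I7: { [E → E g .], [S → E g .] }  — 2 reduces
  I8: { [S → , / .] }  — reduce

I7 contains complete items [E → E g .], [S → E g .] — reduce-reduce conflict.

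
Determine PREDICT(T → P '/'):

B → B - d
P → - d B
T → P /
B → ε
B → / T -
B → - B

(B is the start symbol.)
PREDICT(T → P '/') = (FIRST(RHS) \ {ε}) ∪ (FOLLOW(T) if ε ∈ FIRST(RHS), i.e. RHS ⇒* ε)
FIRST(P) = { '-' }
FIRST(P '/') = { '-' }
ε ∉ FIRST(P '/'), so FOLLOW(T) is not added.
PREDICT(T → P '/') = { '-' }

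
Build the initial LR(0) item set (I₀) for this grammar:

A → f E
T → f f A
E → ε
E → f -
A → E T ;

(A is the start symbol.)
First, augment the grammar with A' → A
I₀ = CLOSURE({ [A' → . A] }):
  [A' → . A] has the dot before A: add [A → . f E], [A → . E T ;]
  [A → . E T ;] has the dot before E: add [E → .], [E → . f -]
No further items can be added.

I₀ = { [A → . E T ;], [A → . f E], [A' → . A], [E → . f -], [E → .] }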